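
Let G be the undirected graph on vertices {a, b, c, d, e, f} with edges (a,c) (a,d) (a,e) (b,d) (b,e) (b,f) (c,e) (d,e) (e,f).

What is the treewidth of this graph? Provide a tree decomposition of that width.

Every bag has size at most 3, so the width is 3 − 1 = 2 and tw(G) ≤ 2. Conversely, {a, d, e} is a clique of size 3, and the vertices of any clique must share a bag in every tree decomposition; so some bag has ≥ 3 vertices and tw(G) ≥ 2. Hence tw(G) = 2 exactly.

Treewidth 2.
One optimal decomposition is:
Bags: B1 = {b, e, f}  B2 = {b, d, e}  B3 = {a, d, e}  B4 = {a, c, e}
Tree: B1–B2, B2–B3, B3–B4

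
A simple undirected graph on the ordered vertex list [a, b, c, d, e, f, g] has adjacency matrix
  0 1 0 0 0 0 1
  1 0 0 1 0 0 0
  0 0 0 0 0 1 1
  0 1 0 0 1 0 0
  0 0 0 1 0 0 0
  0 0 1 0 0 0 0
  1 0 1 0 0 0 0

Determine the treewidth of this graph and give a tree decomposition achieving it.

Every bag has size at most 2, so the width is 2 − 1 = 1 and tw(G) ≤ 1. Since G has at least one edge (e.g. f–c), it is not an edgeless graph, so tw(G) ≥ 1. The upper and lower bounds meet at 1, so that is the treewidth.

Treewidth 1.
One optimal decomposition is:
Bags: B1 = {c, f}  B2 = {c, g}  B3 = {a, g}  B4 = {a, b}  B5 = {b, d}  B6 = {d, e}
Tree: B1–B2, B2–B3, B3–B4, B4–B5, B5–B6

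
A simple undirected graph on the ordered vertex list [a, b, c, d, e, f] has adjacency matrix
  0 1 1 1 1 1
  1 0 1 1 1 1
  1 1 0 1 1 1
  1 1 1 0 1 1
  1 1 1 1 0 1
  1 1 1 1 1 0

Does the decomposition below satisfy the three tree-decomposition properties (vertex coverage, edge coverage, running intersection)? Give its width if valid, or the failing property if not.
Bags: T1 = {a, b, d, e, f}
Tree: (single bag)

No — vertex c appears in no bag.

A tree decomposition must satisfy three properties: every vertex lies in some bag; for every edge, both endpoints lie together in some bag; and for every vertex, the bags containing it form a connected subtree. Here vertex c appears in no bag, so the decomposition is invalid.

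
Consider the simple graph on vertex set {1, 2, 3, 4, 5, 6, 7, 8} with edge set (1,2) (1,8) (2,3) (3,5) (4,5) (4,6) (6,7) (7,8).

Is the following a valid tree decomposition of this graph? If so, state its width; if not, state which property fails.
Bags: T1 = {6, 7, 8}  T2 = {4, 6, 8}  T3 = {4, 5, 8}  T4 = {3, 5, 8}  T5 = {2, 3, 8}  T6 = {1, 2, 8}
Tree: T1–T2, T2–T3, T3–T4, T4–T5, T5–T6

Every vertex of G appears in some bag (union = {1, 2, 3, 4, 5, 6, 7, 8}); every edge is covered by a bag; and for each vertex v the set of bags containing v is connected in the bag tree. The decomposition is therefore valid. The largest bag has 3 vertices, so the width is 2.

Yes; width 2.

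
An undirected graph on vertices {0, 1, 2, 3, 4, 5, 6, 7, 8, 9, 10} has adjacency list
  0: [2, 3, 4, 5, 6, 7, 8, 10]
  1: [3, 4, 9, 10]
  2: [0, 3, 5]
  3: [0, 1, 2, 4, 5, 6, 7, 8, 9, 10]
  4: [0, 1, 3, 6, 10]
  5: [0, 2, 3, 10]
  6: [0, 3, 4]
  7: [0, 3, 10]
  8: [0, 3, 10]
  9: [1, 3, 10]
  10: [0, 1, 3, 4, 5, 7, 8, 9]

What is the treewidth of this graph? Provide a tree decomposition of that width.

Treewidth 3.
One such decomposition:
Bags: B1 = {0, 3, 7, 10}  B2 = {0, 3, 5, 10}  B3 = {0, 3, 4, 10}  B4 = {1, 3, 4, 10}  B5 = {0, 2, 3, 5}  B6 = {0, 3, 8, 10}  B7 = {0, 3, 4, 6}  B8 = {1, 3, 9, 10}
Tree: B1–B2, B1–B3, B3–B4, B2–B5, B1–B6, B3–B7, B4–B8

Every bag has size at most 4, so the width is 4 − 1 = 3 and tw(G) ≤ 3. Conversely, {0, 2, 3, 5} is a clique of size 4, and the vertices of any clique must share a bag in every tree decomposition; so some bag has ≥ 4 vertices and tw(G) ≥ 3. The upper and lower bounds meet at 3, so that is the treewidth.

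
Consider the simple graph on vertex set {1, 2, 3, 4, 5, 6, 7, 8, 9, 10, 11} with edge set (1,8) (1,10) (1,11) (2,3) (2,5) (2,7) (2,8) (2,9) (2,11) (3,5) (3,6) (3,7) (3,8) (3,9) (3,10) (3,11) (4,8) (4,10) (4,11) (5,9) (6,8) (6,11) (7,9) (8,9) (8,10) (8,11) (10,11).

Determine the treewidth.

A width-3 tree decomposition is:
Bags: B1 = {3, 6, 8, 11}  B2 = {2, 3, 8, 11}  B3 = {3, 8, 10, 11}  B4 = {1, 8, 10, 11}  B5 = {4, 8, 10, 11}  B6 = {2, 3, 8, 9}  B7 = {2, 3, 5, 9}  B8 = {2, 3, 7, 9}
Tree: B1–B2, B1–B3, B3–B4, B3–B5, B2–B6, B6–B7, B6–B8
Every bag has size at most 4, so the width is 4 − 1 = 3 and tw(G) ≤ 3. On the other hand G contains the 4-clique {1, 8, 10, 11}. A clique must lie in a single bag of any decomposition, so no decomposition can have width below 3. Hence tw(G) = 3 exactly.

3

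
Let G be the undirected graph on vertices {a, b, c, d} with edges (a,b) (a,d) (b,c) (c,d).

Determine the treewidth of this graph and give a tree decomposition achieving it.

Treewidth 2.
One such decomposition:
Bags: B1 = {a, b, d}  B2 = {b, c, d}
Tree: B1–B2

Every bag has size at most 3, so the width is 3 − 1 = 2 and tw(G) ≤ 2. Since b–a–d–c–b is a cycle in G, G is not acyclic. Forests are exactly the graphs of treewidth ≤ 1, so tw(G) ≥ 2. Hence tw(G) = 2 exactly.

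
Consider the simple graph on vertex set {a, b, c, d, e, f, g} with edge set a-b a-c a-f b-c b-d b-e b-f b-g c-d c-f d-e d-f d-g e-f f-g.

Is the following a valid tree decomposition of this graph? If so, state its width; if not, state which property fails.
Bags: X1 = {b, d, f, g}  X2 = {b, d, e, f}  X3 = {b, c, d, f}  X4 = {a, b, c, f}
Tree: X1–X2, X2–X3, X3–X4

Yes; width 3.

Checking the three conditions: (i) the bags cover all of {a, b, c, d, e, f, g}; (ii) for each edge, some bag contains both endpoints; (iii) the bags containing any fixed vertex form a subtree. All hold, so the decomposition is valid with width 4 − 1 = 3.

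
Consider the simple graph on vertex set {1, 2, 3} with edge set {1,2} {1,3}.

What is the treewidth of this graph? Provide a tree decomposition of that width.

Treewidth 1.
One optimal decomposition is:
Bags: B1 = {1, 2}  B2 = {1, 3}
Tree: B1–B2

Each bag holds 2 vertices, so the decomposition has width 1, which upper-bounds the treewidth. Any graph with an edge has treewidth ≥ 1, and G has the edge 1–2. Combining the bounds, tw(G) = 1.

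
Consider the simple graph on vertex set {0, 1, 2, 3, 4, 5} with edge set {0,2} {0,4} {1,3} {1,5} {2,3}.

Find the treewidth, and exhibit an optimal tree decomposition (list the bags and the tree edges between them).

Each bag holds 2 vertices, so the decomposition has width 1, which upper-bounds the treewidth. G has an edge, so its treewidth is at least 1. Combining the bounds, tw(G) = 1.

Treewidth 1.
One such decomposition:
Bags: B1 = {0, 4}  B2 = {0, 2}  B3 = {2, 3}  B4 = {1, 3}  B5 = {1, 5}
Tree: B1–B2, B2–B3, B3–B4, B4–B5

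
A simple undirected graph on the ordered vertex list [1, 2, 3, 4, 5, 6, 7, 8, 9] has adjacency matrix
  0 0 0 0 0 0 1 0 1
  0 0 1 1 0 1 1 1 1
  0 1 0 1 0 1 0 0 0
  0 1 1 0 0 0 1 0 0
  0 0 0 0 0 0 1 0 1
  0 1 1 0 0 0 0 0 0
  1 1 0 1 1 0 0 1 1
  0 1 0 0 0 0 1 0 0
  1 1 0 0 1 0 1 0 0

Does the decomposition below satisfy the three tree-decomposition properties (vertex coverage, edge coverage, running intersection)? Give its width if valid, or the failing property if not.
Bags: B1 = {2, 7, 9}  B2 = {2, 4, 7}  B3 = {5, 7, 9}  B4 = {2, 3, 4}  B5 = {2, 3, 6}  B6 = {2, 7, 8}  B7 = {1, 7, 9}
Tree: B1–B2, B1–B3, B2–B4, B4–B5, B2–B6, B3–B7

Vertex coverage: the bags together contain {1, 2, 3, 4, 5, 6, 7, 8, 9}, the full vertex set. Edge coverage: each edge of G has both endpoints in at least one bag. Running intersection: for every vertex, the bags containing it form a connected subtree. All three properties hold, so this is a valid tree decomposition of width max|bag| − 1 = 2, and hence tw(G) ≤ 2.

Yes; width 2.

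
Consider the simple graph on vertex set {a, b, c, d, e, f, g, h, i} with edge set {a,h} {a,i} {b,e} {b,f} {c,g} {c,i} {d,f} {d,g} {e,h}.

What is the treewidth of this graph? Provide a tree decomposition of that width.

Every bag has size at most 3, so the width is 3 − 1 = 2 and tw(G) ≤ 2. For the lower bound, G contains the cycle g–d–f–b–e–h–a–i–c–g, so G is not a forest; only forests have treewidth ≤ 1, hence tw(G) ≥ 2. Combining the bounds, tw(G) = 2.

Treewidth 2.
One optimal decomposition is:
Bags: B1 = {d, f, g}  B2 = {b, f, g}  B3 = {b, e, g}  B4 = {e, g, h}  B5 = {a, g, h}  B6 = {a, g, i}  B7 = {c, g, i}
Tree: B1–B2, B2–B3, B3–B4, B4–B5, B5–B6, B6–B7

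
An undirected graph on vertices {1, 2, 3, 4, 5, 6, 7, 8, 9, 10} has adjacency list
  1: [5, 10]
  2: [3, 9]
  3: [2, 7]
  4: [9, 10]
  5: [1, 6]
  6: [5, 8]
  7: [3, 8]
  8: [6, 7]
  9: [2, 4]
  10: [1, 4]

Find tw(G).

A width-2 tree decomposition is:
Bags: B1 = {2, 4, 9}  B2 = {2, 3, 4}  B3 = {3, 4, 7}  B4 = {4, 7, 8}  B5 = {4, 6, 8}  B6 = {4, 5, 6}  B7 = {1, 4, 5}  B8 = {1, 4, 10}
Tree: B1–B2, B2–B3, B3–B4, B4–B5, B5–B6, B6–B7, B7–B8
The largest bag has 3 vertices, giving width 2; this decomposition certifies tw(G) ≤ 2. The edges 4–9–2–3–7–8–6–5–1–10–4 form a cycle, so G is not a tree and its treewidth is at least 2. The upper and lower bounds meet at 2, so that is the treewidth.

2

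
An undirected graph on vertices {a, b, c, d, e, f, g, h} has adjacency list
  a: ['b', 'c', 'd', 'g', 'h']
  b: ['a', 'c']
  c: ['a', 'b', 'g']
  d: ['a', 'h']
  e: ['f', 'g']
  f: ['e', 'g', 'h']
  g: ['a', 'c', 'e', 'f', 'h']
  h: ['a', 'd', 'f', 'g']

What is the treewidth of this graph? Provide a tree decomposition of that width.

The largest bag has 3 vertices, giving width 2; this decomposition certifies tw(G) ≤ 2. Conversely, {a, d, h} is a clique of size 3, and the vertices of any clique must share a bag in every tree decomposition; so some bag has ≥ 3 vertices and tw(G) ≥ 2. Therefore the treewidth is 2.

Treewidth 2.
One such decomposition:
Bags: B1 = {e, f, g}  B2 = {f, g, h}  B3 = {a, g, h}  B4 = {a, c, g}  B5 = {a, b, c}  B6 = {a, d, h}
Tree: B1–B2, B2–B3, B3–B4, B4–B5, B3–B6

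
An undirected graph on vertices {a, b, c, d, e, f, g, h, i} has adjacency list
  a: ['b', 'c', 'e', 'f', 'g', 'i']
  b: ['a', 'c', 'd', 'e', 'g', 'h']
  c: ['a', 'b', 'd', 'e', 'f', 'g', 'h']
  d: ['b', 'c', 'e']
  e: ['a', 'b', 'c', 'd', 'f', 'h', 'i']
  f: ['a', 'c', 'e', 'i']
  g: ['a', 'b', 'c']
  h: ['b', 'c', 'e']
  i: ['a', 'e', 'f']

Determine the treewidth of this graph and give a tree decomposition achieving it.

Treewidth 3.
Bags: B1 = {a, c, e, f}  B2 = {a, b, c, e}  B3 = {a, e, f, i}  B4 = {b, c, e, h}  B5 = {a, b, c, g}  B6 = {b, c, d, e}
Tree: B1–B2, B1–B3, B2–B4, B2–B5, B2–B6

Every bag has size at most 4, so the width is 4 − 1 = 3 and tw(G) ≤ 3. Conversely, {a, c, e, f} is a clique of size 4, and the vertices of any clique must share a bag in every tree decomposition; so some bag has ≥ 4 vertices and tw(G) ≥ 3. The upper and lower bounds meet at 3, so that is the treewidth.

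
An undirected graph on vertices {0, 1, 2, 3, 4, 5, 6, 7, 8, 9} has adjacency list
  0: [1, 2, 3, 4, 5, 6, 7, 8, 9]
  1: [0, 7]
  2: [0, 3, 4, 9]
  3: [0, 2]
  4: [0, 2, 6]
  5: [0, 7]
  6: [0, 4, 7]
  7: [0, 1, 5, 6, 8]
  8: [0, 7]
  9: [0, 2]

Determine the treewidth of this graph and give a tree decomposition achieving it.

Treewidth 2.
One such decomposition:
Bags: B1 = {0, 4, 6}  B2 = {0, 2, 4}  B3 = {0, 2, 3}  B4 = {0, 6, 7}  B5 = {0, 7, 8}  B6 = {0, 1, 7}  B7 = {0, 5, 7}  B8 = {0, 2, 9}
Tree: B1–B2, B2–B3, B1–B4, B4–B5, B5–B6, B6–B7, B3–B8

The largest bag has 3 vertices, giving width 2; this decomposition certifies tw(G) ≤ 2. For the lower bound, the 3 vertices {0, 2, 9} are pairwise adjacent, and any tree decomposition puts a clique entirely inside one bag — forcing width ≥ 2. Hence tw(G) = 2 exactly.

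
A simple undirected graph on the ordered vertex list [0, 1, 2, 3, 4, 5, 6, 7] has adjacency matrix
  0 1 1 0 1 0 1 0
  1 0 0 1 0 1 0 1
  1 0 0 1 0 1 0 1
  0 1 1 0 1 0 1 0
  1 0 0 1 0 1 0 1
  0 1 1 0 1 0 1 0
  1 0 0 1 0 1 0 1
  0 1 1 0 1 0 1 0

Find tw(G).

A width-4 tree decomposition is:
Bags: B1 = {0, 3, 5, 6, 7}  B2 = {0, 3, 4, 5, 7}  B3 = {0, 1, 3, 5, 7}  B4 = {0, 2, 3, 5, 7}
Tree: B1–B2, B2–B3, B3–B4
Each bag holds 5 vertices, so the decomposition has width 4, which upper-bounds the treewidth. For the lower bound: the 5 vertex sets {6,7}, {0,4}, {1,3}, {5}, {2} are disjoint, each induces a connected subgraph, and every pair is joined by at least one edge of G. Contracting each set to a single vertex therefore yields K_{5} as a minor, and since treewidth is minor-monotone, tw(G) ≥ tw(K_{5}) = 4. The upper and lower bounds meet at 4, so that is the treewidth.

4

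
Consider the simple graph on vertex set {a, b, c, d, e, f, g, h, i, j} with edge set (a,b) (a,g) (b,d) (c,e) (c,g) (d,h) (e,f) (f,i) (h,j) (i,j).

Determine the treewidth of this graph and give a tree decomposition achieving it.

Treewidth 2.
One such decomposition:
Bags: B1 = {e, f, i}  B2 = {e, i, j}  B3 = {e, h, j}  B4 = {d, e, h}  B5 = {b, d, e}  B6 = {a, b, e}  B7 = {a, e, g}  B8 = {c, e, g}
Tree: B1–B2, B2–B3, B3–B4, B4–B5, B5–B6, B6–B7, B7–B8

Every bag has size at most 3, so the width is 3 − 1 = 2 and tw(G) ≤ 2. For the lower bound, G contains the cycle e–f–i–j–h–d–b–a–g–c–e, so G is not a forest; only forests have treewidth ≤ 1, hence tw(G) ≥ 2. Therefore the treewidth is 2.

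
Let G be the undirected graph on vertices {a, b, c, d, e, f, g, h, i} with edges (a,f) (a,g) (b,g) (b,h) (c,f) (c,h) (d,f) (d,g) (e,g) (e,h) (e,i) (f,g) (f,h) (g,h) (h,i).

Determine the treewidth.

2

A width-2 tree decomposition is:
Bags: B1 = {b, g, h}  B2 = {f, g, h}  B3 = {d, f, g}  B4 = {a, f, g}  B5 = {e, g, h}  B6 = {c, f, h}  B7 = {e, h, i}
Tree: B1–B2, B2–B3, B3–B4, B1–B5, B2–B6, B5–B7
Every bag has size at most 3, so the width is 3 − 1 = 2 and tw(G) ≤ 2. On the other hand G contains the 3-clique {e, g, h}. A clique must lie in a single bag of any decomposition, so no decomposition can have width below 2. Hence tw(G) = 2 exactly.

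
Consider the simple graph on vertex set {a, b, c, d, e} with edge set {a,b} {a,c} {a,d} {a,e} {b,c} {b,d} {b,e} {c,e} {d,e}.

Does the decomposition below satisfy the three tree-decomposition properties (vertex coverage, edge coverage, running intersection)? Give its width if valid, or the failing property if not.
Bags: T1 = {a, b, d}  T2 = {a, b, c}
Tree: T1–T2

No — vertex e appears in no bag.

A tree decomposition must satisfy three properties: every vertex lies in some bag; for every edge, both endpoints lie together in some bag; and for every vertex, the bags containing it form a connected subtree. Here vertex e appears in no bag, so the decomposition is invalid.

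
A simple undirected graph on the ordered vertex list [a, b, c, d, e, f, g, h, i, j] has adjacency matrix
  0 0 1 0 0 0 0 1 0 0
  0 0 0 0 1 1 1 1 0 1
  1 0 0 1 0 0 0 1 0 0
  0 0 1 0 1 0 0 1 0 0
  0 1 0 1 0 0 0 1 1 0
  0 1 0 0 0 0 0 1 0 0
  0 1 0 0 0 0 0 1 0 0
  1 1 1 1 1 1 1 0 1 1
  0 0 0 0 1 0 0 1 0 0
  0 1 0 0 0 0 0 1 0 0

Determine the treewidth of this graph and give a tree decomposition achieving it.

Treewidth 2.
Bags: B1 = {b, e, h}  B2 = {b, g, h}  B3 = {b, h, j}  B4 = {d, e, h}  B5 = {e, h, i}  B6 = {c, d, h}  B7 = {a, c, h}  B8 = {b, f, h}
Tree: B1–B2, B2–B3, B1–B4, B1–B5, B4–B6, B6–B7, B1–B8

Each bag holds 3 vertices, so the decomposition has width 2, which upper-bounds the treewidth. For the lower bound, the 3 vertices {d, e, h} are pairwise adjacent, and any tree decomposition puts a clique entirely inside one bag — forcing width ≥ 2. Combining the bounds, tw(G) = 2.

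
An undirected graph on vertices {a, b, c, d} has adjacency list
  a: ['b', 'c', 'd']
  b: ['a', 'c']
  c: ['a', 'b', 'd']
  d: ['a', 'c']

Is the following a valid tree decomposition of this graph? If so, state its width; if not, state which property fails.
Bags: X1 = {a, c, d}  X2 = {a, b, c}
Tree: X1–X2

Checking the three conditions: (i) the bags cover all of {a, b, c, d}; (ii) for each edge, some bag contains both endpoints; (iii) the bags containing any fixed vertex form a subtree. All hold, so the decomposition is valid with width 3 − 1 = 2.

Yes; width 2.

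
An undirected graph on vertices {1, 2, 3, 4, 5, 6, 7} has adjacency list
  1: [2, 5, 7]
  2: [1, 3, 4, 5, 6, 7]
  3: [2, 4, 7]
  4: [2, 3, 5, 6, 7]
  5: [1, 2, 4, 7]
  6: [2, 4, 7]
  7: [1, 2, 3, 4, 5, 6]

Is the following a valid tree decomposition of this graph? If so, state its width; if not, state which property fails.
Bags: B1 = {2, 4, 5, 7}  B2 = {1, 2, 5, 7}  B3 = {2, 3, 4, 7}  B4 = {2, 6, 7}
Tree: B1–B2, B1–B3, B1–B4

No — edge (4,6) lies in no bag.

A tree decomposition must satisfy three properties: every vertex lies in some bag; for every edge, both endpoints lie together in some bag; and for every vertex, the bags containing it form a connected subtree. Here edge (4,6) lies in no bag, so the decomposition is invalid.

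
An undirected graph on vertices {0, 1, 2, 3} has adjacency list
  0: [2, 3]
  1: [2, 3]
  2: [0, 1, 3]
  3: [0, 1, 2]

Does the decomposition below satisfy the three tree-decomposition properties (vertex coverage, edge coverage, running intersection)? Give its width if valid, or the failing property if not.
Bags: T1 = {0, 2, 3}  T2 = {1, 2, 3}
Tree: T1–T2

Yes; width 2.

Vertex coverage: the bags together contain {0, 1, 2, 3}, the full vertex set. Edge coverage: each edge of G has both endpoints in at least one bag. Running intersection: for every vertex, the bags containing it form a connected subtree. All three properties hold, so this is a valid tree decomposition of width max|bag| − 1 = 2, and hence tw(G) ≤ 2.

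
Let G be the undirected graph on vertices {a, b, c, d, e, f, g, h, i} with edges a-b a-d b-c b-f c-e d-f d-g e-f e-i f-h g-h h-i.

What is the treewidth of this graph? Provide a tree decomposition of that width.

Treewidth 3.
Bags: B1 = {d, g, h, i}  B2 = {d, f, h, i}  B3 = {d, e, f, i}  B4 = {a, d, e, f}  B5 = {a, b, e, f}  B6 = {a, b, c, e}
Tree: B1–B2, B2–B3, B3–B4, B4–B5, B5–B6

The largest bag has 4 vertices, giving width 3; this decomposition certifies tw(G) ≤ 3. For the lower bound: the 4 vertex sets {g,h,i}, {d}, {f}, {a,b,c,e} are disjoint, each induces a connected subgraph, and every pair is joined by at least one edge of G. Contracting each set to a single vertex therefore yields K_{4} as a minor, and since treewidth is minor-monotone, tw(G) ≥ tw(K_{4}) = 3. The upper and lower bounds meet at 3, so that is the treewidth.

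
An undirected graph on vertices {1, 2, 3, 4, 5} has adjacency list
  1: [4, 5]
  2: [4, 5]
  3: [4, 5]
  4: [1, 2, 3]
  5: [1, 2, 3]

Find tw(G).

2

A width-2 tree decomposition is:
Bags: B1 = {3, 4, 5}  B2 = {2, 4, 5}  B3 = {1, 4, 5}
Tree: B1–B2, B2–B3
Every bag has size at most 3, so the width is 3 − 1 = 2 and tw(G) ≤ 2. Since 4–3–5–2–4 is a cycle in G, G is not acyclic. Forests are exactly the graphs of treewidth ≤ 1, so tw(G) ≥ 2. The upper and lower bounds meet at 2, so that is the treewidth.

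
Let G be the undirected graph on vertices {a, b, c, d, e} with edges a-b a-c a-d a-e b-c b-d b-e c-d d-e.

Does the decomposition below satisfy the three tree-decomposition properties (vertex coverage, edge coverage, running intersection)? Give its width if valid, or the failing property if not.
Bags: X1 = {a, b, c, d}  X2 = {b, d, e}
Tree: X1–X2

A tree decomposition must satisfy three properties: every vertex lies in some bag; for every edge, both endpoints lie together in some bag; and for every vertex, the bags containing it form a connected subtree. Here edge (a,e) lies in no bag, so the decomposition is invalid.

No — edge (a,e) lies in no bag.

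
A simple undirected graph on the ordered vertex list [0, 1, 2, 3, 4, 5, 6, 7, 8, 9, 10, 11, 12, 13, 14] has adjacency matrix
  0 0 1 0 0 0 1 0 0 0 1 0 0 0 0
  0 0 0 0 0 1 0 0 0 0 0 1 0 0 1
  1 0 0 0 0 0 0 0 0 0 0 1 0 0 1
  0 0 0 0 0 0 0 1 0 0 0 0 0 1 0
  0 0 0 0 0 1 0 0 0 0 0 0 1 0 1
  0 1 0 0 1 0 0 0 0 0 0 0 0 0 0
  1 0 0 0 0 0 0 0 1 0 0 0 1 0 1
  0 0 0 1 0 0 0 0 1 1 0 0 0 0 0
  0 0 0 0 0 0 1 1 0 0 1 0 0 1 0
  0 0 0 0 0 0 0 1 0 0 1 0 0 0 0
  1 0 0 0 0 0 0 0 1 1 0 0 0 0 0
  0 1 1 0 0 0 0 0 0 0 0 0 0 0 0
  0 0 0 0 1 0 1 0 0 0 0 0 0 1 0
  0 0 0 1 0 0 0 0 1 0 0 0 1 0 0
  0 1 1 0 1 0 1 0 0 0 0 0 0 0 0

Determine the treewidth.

A width-3 tree decomposition is:
Bags: B1 = {3, 7, 9, 13}  B2 = {7, 8, 9, 13}  B3 = {8, 9, 10, 13}  B4 = {8, 10, 12, 13}  B5 = {6, 8, 10, 12}  B6 = {0, 6, 10, 12}  B7 = {0, 4, 6, 12}  B8 = {0, 4, 6, 14}  B9 = {0, 2, 4, 14}  B10 = {2, 4, 5, 14}  B11 = {1, 2, 5, 14}  B12 = {1, 2, 5, 11}
Tree: B1–B2, B2–B3, B3–B4, B4–B5, B5–B6, B6–B7, B7–B8, B8–B9, B9–B10, B10–B11, B11–B12
Every bag has size at most 4, so the width is 4 − 1 = 3 and tw(G) ≤ 3. For the lower bound: the 4 vertex sets {3,7,9}, {13}, {8}, {0,6,10,12} are disjoint, each induces a connected subgraph, and every pair is joined by at least one edge of G. Contracting each set to a single vertex therefore yields K_{4} as a minor, and since treewidth is minor-monotone, tw(G) ≥ tw(K_{4}) = 3. Therefore the treewidth is 3.

3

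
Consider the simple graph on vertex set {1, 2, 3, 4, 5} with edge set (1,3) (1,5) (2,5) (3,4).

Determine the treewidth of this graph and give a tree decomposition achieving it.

Treewidth 1.
Bags: B1 = {3, 4}  B2 = {1, 3}  B3 = {1, 5}  B4 = {2, 5}
Tree: B1–B2, B2–B3, B3–B4

Every bag has size at most 2, so the width is 2 − 1 = 1 and tw(G) ≤ 1. Any graph with an edge has treewidth ≥ 1, and G has the edge 4–3. Therefore the treewidth is 1.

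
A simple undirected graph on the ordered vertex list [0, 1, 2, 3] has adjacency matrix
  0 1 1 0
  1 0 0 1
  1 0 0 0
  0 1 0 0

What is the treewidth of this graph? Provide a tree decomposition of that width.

The largest bag has 2 vertices, giving width 1; this decomposition certifies tw(G) ≤ 1. G has an edge, so its treewidth is at least 1. The upper and lower bounds meet at 1, so that is the treewidth.

Treewidth 1.
Bags: B1 = {0, 2}  B2 = {0, 1}  B3 = {1, 3}
Tree: B1–B2, B2–B3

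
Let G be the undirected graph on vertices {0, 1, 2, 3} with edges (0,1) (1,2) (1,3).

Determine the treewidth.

1

A width-1 tree decomposition is:
Bags: B1 = {1, 2}  B2 = {1, 3}  B3 = {0, 1}
Tree: B1–B2, B2–B3
The largest bag has 2 vertices, giving width 1; this decomposition certifies tw(G) ≤ 1. Any graph with an edge has treewidth ≥ 1, and G has the edge 1–2. Combining the bounds, tw(G) = 1.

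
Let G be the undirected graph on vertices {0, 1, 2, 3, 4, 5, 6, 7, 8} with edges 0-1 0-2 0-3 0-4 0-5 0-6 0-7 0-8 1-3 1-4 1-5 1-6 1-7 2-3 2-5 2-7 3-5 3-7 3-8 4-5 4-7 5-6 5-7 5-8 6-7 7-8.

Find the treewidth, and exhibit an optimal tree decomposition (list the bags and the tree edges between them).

Treewidth 4.
One optimal decomposition is:
Bags: B1 = {0, 1, 3, 5, 7}  B2 = {0, 3, 5, 7, 8}  B3 = {0, 1, 4, 5, 7}  B4 = {0, 1, 5, 6, 7}  B5 = {0, 2, 3, 5, 7}
Tree: B1–B2, B1–B3, B1–B4, B1–B5

The largest bag has 5 vertices, giving width 4; this decomposition certifies tw(G) ≤ 4. Conversely, {0, 3, 5, 7, 8} is a clique of size 5, and the vertices of any clique must share a bag in every tree decomposition; so some bag has ≥ 5 vertices and tw(G) ≥ 4. The upper and lower bounds meet at 4, so that is the treewidth.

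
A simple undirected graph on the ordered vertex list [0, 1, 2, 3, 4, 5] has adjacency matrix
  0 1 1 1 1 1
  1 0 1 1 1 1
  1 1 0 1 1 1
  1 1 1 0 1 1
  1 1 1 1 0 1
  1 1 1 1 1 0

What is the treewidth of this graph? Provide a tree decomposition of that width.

Treewidth 5.
Bags: B1 = {0, 1, 2, 3, 4, 5}
Tree: (single bag)

With just one bag of size 6, the width is 6 − 1 = 5, so tw(G) ≤ 5. For the lower bound, the 6 vertices {0, 1, 2, 3, 4, 5} are pairwise adjacent, and any tree decomposition puts a clique entirely inside one bag — forcing width ≥ 5. Hence tw(G) = 5 exactly.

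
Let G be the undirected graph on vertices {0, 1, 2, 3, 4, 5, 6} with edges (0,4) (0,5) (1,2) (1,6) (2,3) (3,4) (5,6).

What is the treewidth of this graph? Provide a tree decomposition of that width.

Treewidth 2.
One optimal decomposition is:
Bags: B1 = {2, 3, 4}  B2 = {0, 2, 4}  B3 = {0, 2, 5}  B4 = {2, 5, 6}  B5 = {1, 2, 6}
Tree: B1–B2, B2–B3, B3–B4, B4–B5

Every bag has size at most 3, so the width is 3 − 1 = 2 and tw(G) ≤ 2. The edges 2–3–4–0–5–6–1–2 form a cycle, so G is not a tree and its treewidth is at least 2. Hence tw(G) = 2 exactly.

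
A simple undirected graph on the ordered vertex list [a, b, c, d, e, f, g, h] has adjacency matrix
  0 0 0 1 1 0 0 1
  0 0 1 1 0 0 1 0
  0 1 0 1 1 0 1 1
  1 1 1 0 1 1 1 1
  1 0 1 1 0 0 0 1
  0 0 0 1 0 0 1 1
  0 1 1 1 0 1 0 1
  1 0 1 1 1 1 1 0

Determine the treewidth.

3

A width-3 tree decomposition is:
Bags: B1 = {c, d, e, h}  B2 = {c, d, g, h}  B3 = {a, d, e, h}  B4 = {b, c, d, g}  B5 = {d, f, g, h}
Tree: B1–B2, B1–B3, B2–B4, B2–B5
The largest bag has 4 vertices, giving width 3; this decomposition certifies tw(G) ≤ 3. For the lower bound, the 4 vertices {c, d, g, h} are pairwise adjacent, and any tree decomposition puts a clique entirely inside one bag — forcing width ≥ 3. Combining the bounds, tw(G) = 3.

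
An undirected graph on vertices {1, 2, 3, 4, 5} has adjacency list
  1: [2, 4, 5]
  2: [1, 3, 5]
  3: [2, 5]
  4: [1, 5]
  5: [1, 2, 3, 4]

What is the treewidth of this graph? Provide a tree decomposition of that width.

Every bag has size at most 3, so the width is 3 − 1 = 2 and tw(G) ≤ 2. On the other hand G contains the 3-clique {1, 2, 5}. A clique must lie in a single bag of any decomposition, so no decomposition can have width below 2. Combining the bounds, tw(G) = 2.

Treewidth 2.
One such decomposition:
Bags: B1 = {1, 4, 5}  B2 = {1, 2, 5}  B3 = {2, 3, 5}
Tree: B1–B2, B2–B3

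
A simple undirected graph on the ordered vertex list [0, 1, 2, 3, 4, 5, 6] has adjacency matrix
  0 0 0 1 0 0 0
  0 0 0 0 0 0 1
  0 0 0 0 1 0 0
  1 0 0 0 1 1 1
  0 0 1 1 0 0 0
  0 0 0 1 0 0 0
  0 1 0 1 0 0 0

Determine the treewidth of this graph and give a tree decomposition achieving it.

Treewidth 1.
One optimal decomposition is:
Bags: B1 = {3, 4}  B2 = {3, 5}  B3 = {3, 6}  B4 = {1, 6}  B5 = {2, 4}  B6 = {0, 3}
Tree: B1–B2, B2–B3, B3–B4, B1–B5, B3–B6

The largest bag has 2 vertices, giving width 1; this decomposition certifies tw(G) ≤ 1. G has an edge, so its treewidth is at least 1. Hence tw(G) = 1 exactly.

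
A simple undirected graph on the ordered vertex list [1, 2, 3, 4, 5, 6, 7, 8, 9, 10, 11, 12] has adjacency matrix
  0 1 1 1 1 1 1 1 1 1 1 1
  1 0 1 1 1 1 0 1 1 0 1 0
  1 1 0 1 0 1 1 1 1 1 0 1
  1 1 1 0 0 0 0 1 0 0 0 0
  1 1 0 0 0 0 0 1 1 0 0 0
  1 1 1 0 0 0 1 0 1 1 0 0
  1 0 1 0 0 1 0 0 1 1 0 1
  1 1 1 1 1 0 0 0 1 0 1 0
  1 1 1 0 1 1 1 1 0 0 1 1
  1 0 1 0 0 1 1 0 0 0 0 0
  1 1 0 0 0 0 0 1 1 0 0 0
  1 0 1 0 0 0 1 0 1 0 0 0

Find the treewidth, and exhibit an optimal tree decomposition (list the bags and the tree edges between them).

Treewidth 4.
One such decomposition:
Bags: B1 = {1, 2, 5, 8, 9}  B2 = {1, 2, 3, 8, 9}  B3 = {1, 2, 3, 6, 9}  B4 = {1, 3, 6, 7, 9}  B5 = {1, 3, 7, 9, 12}  B6 = {1, 3, 6, 7, 10}  B7 = {1, 2, 3, 4, 8}  B8 = {1, 2, 8, 9, 11}
Tree: B1–B2, B2–B3, B3–B4, B4–B5, B4–B6, B2–B7, B1–B8

Every bag has size at most 5, so the width is 5 − 1 = 4 and tw(G) ≤ 4. Conversely, {1, 2, 8, 9, 11} is a clique of size 5, and the vertices of any clique must share a bag in every tree decomposition; so some bag has ≥ 5 vertices and tw(G) ≥ 4. Combining the bounds, tw(G) = 4.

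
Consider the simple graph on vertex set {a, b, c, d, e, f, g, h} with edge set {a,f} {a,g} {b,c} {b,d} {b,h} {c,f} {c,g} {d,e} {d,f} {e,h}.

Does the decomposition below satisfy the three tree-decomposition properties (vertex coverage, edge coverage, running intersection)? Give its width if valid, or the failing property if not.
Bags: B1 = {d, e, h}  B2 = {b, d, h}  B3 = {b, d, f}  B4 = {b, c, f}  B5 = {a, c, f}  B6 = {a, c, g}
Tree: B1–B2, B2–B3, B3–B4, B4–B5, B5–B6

Yes; width 2.

Checking the three conditions: (i) the bags cover all of {a, b, c, d, e, f, g, h}; (ii) for each edge, some bag contains both endpoints; (iii) the bags containing any fixed vertex form a subtree. All hold, so the decomposition is valid with width 3 − 1 = 2.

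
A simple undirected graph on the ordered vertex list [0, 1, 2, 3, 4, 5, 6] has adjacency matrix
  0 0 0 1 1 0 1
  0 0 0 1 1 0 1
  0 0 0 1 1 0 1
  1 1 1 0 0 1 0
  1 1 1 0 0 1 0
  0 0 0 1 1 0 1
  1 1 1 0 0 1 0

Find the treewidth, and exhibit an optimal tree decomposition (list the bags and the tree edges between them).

Treewidth 3.
One optimal decomposition is:
Bags: B1 = {0, 3, 4, 6}  B2 = {2, 3, 4, 6}  B3 = {3, 4, 5, 6}  B4 = {1, 3, 4, 6}
Tree: B1–B2, B2–B3, B3–B4

Each bag holds 4 vertices, so the decomposition has width 3, which upper-bounds the treewidth. For the lower bound: the 4 vertex sets {0,3}, {2,6}, {4}, {5} are disjoint, each induces a connected subgraph, and every pair is joined by at least one edge of G. Contracting each set to a single vertex therefore yields K_{4} as a minor, and since treewidth is minor-monotone, tw(G) ≥ tw(K_{4}) = 3. The upper and lower bounds meet at 3, so that is the treewidth.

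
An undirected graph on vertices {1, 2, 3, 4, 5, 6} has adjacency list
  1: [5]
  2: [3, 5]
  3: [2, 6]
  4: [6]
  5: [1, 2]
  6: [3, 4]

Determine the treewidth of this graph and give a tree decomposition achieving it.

Treewidth 1.
Bags: B1 = {1, 5}  B2 = {2, 5}  B3 = {2, 3}  B4 = {3, 6}  B5 = {4, 6}
Tree: B1–B2, B2–B3, B3–B4, B4–B5

Every bag has size at most 2, so the width is 2 − 1 = 1 and tw(G) ≤ 1. Any graph with an edge has treewidth ≥ 1, and G has the edge 1–5. Therefore the treewidth is 1.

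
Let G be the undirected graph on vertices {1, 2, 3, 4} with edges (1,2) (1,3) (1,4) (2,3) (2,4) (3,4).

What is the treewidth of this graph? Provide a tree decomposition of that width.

Treewidth 3.
Bags: B1 = {1, 2, 3, 4}
Tree: (single bag)

With just one bag of size 4, the width is 4 − 1 = 3, so tw(G) ≤ 3. On the other hand G contains the 4-clique {1, 2, 3, 4}. A clique must lie in a single bag of any decomposition, so no decomposition can have width below 3. Therefore the treewidth is 3.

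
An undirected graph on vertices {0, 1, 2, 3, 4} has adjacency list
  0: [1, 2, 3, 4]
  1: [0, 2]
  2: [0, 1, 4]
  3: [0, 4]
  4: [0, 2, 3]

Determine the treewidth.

2

A width-2 tree decomposition is:
Bags: B1 = {0, 1, 2}  B2 = {0, 2, 4}  B3 = {0, 3, 4}
Tree: B1–B2, B2–B3
Every bag has size at most 3, so the width is 3 − 1 = 2 and tw(G) ≤ 2. Conversely, {0, 1, 2} is a clique of size 3, and the vertices of any clique must share a bag in every tree decomposition; so some bag has ≥ 3 vertices and tw(G) ≥ 2. Hence tw(G) = 2 exactly.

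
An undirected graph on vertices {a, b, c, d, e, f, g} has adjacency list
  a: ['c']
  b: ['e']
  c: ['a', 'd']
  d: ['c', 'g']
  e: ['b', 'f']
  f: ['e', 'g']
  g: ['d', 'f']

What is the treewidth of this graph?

A width-1 tree decomposition is:
Bags: B1 = {a, c}  B2 = {c, d}  B3 = {d, g}  B4 = {f, g}  B5 = {e, f}  B6 = {b, e}
Tree: B1–B2, B2–B3, B3–B4, B4–B5, B5–B6
Every bag has size at most 2, so the width is 2 − 1 = 1 and tw(G) ≤ 1. Any graph with an edge has treewidth ≥ 1, and G has the edge a–c. Hence tw(G) = 1 exactly.

1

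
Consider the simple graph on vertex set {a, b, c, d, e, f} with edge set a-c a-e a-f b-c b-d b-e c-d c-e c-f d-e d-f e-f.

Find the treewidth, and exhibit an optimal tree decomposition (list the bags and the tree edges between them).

Treewidth 3.
One optimal decomposition is:
Bags: B1 = {c, d, e, f}  B2 = {b, c, d, e}  B3 = {a, c, e, f}
Tree: B1–B2, B1–B3

The largest bag has 4 vertices, giving width 3; this decomposition certifies tw(G) ≤ 3. Conversely, {c, d, e, f} is a clique of size 4, and the vertices of any clique must share a bag in every tree decomposition; so some bag has ≥ 4 vertices and tw(G) ≥ 3. The upper and lower bounds meet at 3, so that is the treewidth.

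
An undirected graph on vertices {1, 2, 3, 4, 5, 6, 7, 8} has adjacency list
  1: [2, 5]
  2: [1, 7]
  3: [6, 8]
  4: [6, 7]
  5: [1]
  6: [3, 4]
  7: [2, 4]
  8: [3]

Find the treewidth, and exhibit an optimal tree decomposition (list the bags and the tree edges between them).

Every bag has size at most 2, so the width is 2 − 1 = 1 and tw(G) ≤ 1. Any graph with an edge has treewidth ≥ 1, and G has the edge 5–1. Combining the bounds, tw(G) = 1.

Treewidth 1.
One such decomposition:
Bags: B1 = {1, 5}  B2 = {1, 2}  B3 = {2, 7}  B4 = {4, 7}  B5 = {4, 6}  B6 = {3, 6}  B7 = {3, 8}
Tree: B1–B2, B2–B3, B3–B4, B4–B5, B5–B6, B6–B7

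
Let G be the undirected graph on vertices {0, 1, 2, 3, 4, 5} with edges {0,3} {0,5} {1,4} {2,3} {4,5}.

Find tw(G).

A width-1 tree decomposition is:
Bags: B1 = {0, 5}  B2 = {0, 3}  B3 = {2, 3}  B4 = {4, 5}  B5 = {1, 4}
Tree: B1–B2, B2–B3, B1–B4, B4–B5
The largest bag has 2 vertices, giving width 1; this decomposition certifies tw(G) ≤ 1. Since G has at least one edge (e.g. 5–0), it is not an edgeless graph, so tw(G) ≥ 1. Hence tw(G) = 1 exactly.

1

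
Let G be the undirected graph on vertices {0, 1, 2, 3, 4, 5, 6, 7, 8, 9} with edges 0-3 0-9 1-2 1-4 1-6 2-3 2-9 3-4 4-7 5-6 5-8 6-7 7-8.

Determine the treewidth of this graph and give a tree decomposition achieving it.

Treewidth 2.
Bags: B1 = {5, 7, 8}  B2 = {5, 6, 7}  B3 = {4, 6, 7}  B4 = {1, 4, 6}  B5 = {1, 3, 4}  B6 = {1, 2, 3}  B7 = {0, 2, 3}  B8 = {0, 2, 9}
Tree: B1–B2, B2–B3, B3–B4, B4–B5, B5–B6, B6–B7, B7–B8

Each bag holds 3 vertices, so the decomposition has width 2, which upper-bounds the treewidth. For the lower bound, G contains the cycle 8–5–6–7–8, so G is not a forest; only forests have treewidth ≤ 1, hence tw(G) ≥ 2. Combining the bounds, tw(G) = 2.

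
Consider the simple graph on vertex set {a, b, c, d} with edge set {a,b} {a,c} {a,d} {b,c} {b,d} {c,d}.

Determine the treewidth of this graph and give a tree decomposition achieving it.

With just one bag of size 4, the width is 4 − 1 = 3, so tw(G) ≤ 3. Conversely, {a, b, c, d} is a clique of size 4, and the vertices of any clique must share a bag in every tree decomposition; so some bag has ≥ 4 vertices and tw(G) ≥ 3. Hence tw(G) = 3 exactly.

Treewidth 3.
Bags: B1 = {a, b, c, d}
Tree: (single bag)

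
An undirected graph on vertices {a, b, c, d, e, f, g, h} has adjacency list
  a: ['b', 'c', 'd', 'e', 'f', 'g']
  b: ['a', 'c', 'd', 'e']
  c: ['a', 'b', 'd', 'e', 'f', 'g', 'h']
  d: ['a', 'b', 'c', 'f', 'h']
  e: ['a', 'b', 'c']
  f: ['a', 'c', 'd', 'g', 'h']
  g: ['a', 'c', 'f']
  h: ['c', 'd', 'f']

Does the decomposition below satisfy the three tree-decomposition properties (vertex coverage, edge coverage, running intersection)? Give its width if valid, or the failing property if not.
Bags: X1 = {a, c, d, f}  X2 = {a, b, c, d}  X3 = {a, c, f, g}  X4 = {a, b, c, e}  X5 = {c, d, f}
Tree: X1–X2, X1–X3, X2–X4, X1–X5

A tree decomposition must satisfy three properties: every vertex lies in some bag; for every edge, both endpoints lie together in some bag; and for every vertex, the bags containing it form a connected subtree. Here vertex h appears in no bag, so the decomposition is invalid.

No — vertex h appears in no bag.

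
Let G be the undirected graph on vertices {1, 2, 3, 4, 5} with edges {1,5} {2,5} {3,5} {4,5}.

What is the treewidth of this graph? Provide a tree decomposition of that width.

The largest bag has 2 vertices, giving width 1; this decomposition certifies tw(G) ≤ 1. G has an edge, so its treewidth is at least 1. Hence tw(G) = 1 exactly.

Treewidth 1.
Bags: B1 = {2, 5}  B2 = {1, 5}  B3 = {3, 5}  B4 = {4, 5}
Tree: B1–B2, B2–B3, B3–B4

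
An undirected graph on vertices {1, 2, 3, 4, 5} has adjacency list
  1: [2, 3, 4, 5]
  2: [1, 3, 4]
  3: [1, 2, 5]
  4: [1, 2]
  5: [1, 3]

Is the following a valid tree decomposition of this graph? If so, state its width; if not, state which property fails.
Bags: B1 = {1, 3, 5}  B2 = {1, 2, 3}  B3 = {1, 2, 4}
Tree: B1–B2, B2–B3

Vertex coverage: the bags together contain {1, 2, 3, 4, 5}, the full vertex set. Edge coverage: each edge of G has both endpoints in at least one bag. Running intersection: for every vertex, the bags containing it form a connected subtree. All three properties hold, so this is a valid tree decomposition of width max|bag| − 1 = 2, and hence tw(G) ≤ 2.

Yes; width 2.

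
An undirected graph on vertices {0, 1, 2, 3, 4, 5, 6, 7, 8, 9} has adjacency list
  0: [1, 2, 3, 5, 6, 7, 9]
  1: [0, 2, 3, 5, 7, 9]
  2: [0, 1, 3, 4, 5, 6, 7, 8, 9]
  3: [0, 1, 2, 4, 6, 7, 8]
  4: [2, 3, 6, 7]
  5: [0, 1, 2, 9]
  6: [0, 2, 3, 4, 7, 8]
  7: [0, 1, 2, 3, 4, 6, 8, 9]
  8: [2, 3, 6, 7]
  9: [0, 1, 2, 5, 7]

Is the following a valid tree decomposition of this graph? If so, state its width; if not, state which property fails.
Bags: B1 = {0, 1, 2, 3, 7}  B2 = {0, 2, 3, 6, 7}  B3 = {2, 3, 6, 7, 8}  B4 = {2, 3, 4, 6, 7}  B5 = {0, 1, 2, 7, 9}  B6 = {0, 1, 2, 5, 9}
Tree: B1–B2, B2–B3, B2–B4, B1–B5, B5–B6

Checking the three conditions: (i) the bags cover all of {0, 1, 2, 3, 4, 5, 6, 7, 8, 9}; (ii) for each edge, some bag contains both endpoints; (iii) the bags containing any fixed vertex form a subtree. All hold, so the decomposition is valid with width 5 − 1 = 4.

Yes; width 4.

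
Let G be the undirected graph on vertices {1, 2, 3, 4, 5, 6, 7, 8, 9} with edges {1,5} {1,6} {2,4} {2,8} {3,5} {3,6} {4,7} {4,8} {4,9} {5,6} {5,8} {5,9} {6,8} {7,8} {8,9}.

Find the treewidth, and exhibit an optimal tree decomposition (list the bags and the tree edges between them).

Every bag has size at most 3, so the width is 3 − 1 = 2 and tw(G) ≤ 2. For the lower bound, the 3 vertices {4, 8, 9} are pairwise adjacent, and any tree decomposition puts a clique entirely inside one bag — forcing width ≥ 2. Hence tw(G) = 2 exactly.

Treewidth 2.
One such decomposition:
Bags: B1 = {5, 8, 9}  B2 = {5, 6, 8}  B3 = {4, 8, 9}  B4 = {4, 7, 8}  B5 = {3, 5, 6}  B6 = {2, 4, 8}  B7 = {1, 5, 6}
Tree: B1–B2, B1–B3, B3–B4, B2–B5, B4–B6, B2–B7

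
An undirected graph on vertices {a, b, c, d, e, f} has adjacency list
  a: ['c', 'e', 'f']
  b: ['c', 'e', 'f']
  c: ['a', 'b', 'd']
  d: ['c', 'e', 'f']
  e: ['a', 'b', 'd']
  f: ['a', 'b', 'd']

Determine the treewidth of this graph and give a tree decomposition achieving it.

Treewidth 3.
One optimal decomposition is:
Bags: B1 = {a, b, d, e}  B2 = {a, b, d, f}  B3 = {a, b, c, d}
Tree: B1–B2, B2–B3

Every bag has size at most 4, so the width is 4 − 1 = 3 and tw(G) ≤ 3. For the lower bound: the 4 vertex sets {d,e}, {b,f}, {a}, {c} are disjoint, each induces a connected subgraph, and every pair is joined by at least one edge of G. Contracting each set to a single vertex therefore yields K_{4} as a minor, and since treewidth is minor-monotone, tw(G) ≥ tw(K_{4}) = 3. The upper and lower bounds meet at 3, so that is the treewidth.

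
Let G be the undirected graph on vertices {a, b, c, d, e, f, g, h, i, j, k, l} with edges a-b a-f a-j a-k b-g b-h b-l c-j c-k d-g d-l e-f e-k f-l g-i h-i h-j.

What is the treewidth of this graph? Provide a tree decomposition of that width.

Treewidth 3.
Bags: B1 = {c, e, f, k}  B2 = {a, c, f, k}  B3 = {a, c, f, j}  B4 = {a, f, j, l}  B5 = {a, b, j, l}  B6 = {b, h, j, l}  B7 = {b, d, h, l}  B8 = {b, d, g, h}  B9 = {d, g, h, i}
Tree: B1–B2, B2–B3, B3–B4, B4–B5, B5–B6, B6–B7, B7–B8, B8–B9

Each bag holds 4 vertices, so the decomposition has width 3, which upper-bounds the treewidth. For the lower bound: the 4 vertex sets {c,e,k}, {f}, {a}, {b,h,j,l} are disjoint, each induces a connected subgraph, and every pair is joined by at least one edge of G. Contracting each set to a single vertex therefore yields K_{4} as a minor, and since treewidth is minor-monotone, tw(G) ≥ tw(K_{4}) = 3. Therefore the treewidth is 3.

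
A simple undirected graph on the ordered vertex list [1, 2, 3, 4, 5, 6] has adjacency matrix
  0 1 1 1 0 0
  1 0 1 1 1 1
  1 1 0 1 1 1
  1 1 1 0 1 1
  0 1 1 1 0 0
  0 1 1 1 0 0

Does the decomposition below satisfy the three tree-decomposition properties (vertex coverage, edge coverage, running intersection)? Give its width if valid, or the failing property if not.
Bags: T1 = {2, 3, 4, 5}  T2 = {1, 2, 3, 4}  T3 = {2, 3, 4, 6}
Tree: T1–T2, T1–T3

Vertex coverage: the bags together contain {1, 2, 3, 4, 5, 6}, the full vertex set. Edge coverage: each edge of G has both endpoints in at least one bag. Running intersection: for every vertex, the bags containing it form a connected subtree. All three properties hold, so this is a valid tree decomposition of width max|bag| − 1 = 3, and hence tw(G) ≤ 3.

Yes; width 3.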